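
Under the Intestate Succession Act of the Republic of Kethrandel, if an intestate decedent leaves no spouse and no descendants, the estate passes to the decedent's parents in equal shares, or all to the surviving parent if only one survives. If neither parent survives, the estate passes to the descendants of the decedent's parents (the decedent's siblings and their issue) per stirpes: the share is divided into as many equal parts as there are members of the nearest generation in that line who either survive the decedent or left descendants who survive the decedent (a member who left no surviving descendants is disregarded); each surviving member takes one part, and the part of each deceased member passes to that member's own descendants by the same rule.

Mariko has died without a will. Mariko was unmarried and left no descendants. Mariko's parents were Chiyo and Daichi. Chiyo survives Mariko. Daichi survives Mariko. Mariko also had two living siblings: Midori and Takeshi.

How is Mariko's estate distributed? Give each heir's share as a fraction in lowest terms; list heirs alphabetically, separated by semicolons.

Chiyo 1/2; Daichi 1/2

Both parents survive, so Chiyo and Daichi each take 1/2. The siblings take nothing because a surviving parent has priority.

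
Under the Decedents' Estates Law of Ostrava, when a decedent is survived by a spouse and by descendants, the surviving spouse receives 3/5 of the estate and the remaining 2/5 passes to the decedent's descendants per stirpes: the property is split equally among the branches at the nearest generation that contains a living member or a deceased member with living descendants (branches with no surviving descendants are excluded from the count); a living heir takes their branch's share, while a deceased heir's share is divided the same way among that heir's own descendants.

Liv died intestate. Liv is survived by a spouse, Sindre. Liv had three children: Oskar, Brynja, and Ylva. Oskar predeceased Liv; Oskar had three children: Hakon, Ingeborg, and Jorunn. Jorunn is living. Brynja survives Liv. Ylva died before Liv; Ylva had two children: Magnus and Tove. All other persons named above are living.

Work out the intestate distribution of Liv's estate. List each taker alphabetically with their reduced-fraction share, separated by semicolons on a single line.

Brynja 2/15; Hakon 2/45; Ingeborg 2/45; Jorunn 2/45; Magnus 1/15; Sindre 3/5; Tove 1/15

Sindre, as surviving spouse, takes 3/5.
The remaining 2/5 passes to Liv's descendants per stirpes.
The 2/5 is divided into 3 equal shares of 2/15 among Oskar, Brynja, Ylva.
Oskar predeceased; the 2/15 allotted to Oskar's branch passes to Oskar's issue by representation.
The 2/15 is divided into 3 equal shares of 2/45 among Hakon, Ingeborg, Jorunn.
Hakon is living and takes 2/45.
Ingeborg is living and takes 2/45.
Jorunn is living and takes 2/45.
Brynja is living and takes 2/15.
Ylva predeceased; the 2/15 allotted to Ylva's branch passes to Ylva's issue by representation.
The 2/15 is divided into 2 equal shares of 1/15 among Magnus, Tove.
Magnus is living and takes 1/15.
Tove is living and takes 1/15.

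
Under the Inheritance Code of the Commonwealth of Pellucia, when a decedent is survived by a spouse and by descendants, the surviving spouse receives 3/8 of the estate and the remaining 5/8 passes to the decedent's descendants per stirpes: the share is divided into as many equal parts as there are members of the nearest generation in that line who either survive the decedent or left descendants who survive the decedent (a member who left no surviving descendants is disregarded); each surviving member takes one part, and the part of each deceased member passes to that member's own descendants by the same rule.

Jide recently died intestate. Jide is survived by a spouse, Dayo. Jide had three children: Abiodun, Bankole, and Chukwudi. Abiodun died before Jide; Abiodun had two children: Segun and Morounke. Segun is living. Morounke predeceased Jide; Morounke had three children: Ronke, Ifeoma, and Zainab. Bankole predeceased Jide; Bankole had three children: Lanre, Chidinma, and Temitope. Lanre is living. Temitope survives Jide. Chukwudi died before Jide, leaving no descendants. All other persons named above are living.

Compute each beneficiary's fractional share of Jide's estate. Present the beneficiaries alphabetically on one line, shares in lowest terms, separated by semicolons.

Chidinma 5/48; Dayo 3/8; Ifeoma 5/96; Lanre 5/48; Ronke 5/96; Segun 5/32; Temitope 5/48; Zainab 5/96

Dayo, as surviving spouse, takes 3/8.
The remaining 5/8 passes to Jide's descendants per stirpes.
Chukwudi left no surviving issue, so that branch lapses and is disregarded.
The 5/8 is divided into 2 equal shares of 5/16 among Abiodun, Bankole.
Abiodun predeceased; the 5/16 allotted to Abiodun's branch passes to Abiodun's issue by representation.
The 5/16 is divided into 2 equal shares of 5/32 among Segun, Morounke.
Segun is living and takes 5/32.
Morounke predeceased; the 5/32 allotted to Morounke's branch passes to Morounke's issue by representation.
The 5/32 is divided into 3 equal shares of 5/96 among Ronke, Ifeoma, Zainab.
Ronke is living and takes 5/96.
Ifeoma is living and takes 5/96.
Zainab is living and takes 5/96.
Bankole predeceased; the 5/16 allotted to Bankole's branch passes to Bankole's issue by representation.
The 5/16 is divided into 3 equal shares of 5/48 among Lanre, Chidinma, Temitope.
Lanre is living and takes 5/48.
Chidinma is living and takes 5/48.
Temitope is living and takes 5/48.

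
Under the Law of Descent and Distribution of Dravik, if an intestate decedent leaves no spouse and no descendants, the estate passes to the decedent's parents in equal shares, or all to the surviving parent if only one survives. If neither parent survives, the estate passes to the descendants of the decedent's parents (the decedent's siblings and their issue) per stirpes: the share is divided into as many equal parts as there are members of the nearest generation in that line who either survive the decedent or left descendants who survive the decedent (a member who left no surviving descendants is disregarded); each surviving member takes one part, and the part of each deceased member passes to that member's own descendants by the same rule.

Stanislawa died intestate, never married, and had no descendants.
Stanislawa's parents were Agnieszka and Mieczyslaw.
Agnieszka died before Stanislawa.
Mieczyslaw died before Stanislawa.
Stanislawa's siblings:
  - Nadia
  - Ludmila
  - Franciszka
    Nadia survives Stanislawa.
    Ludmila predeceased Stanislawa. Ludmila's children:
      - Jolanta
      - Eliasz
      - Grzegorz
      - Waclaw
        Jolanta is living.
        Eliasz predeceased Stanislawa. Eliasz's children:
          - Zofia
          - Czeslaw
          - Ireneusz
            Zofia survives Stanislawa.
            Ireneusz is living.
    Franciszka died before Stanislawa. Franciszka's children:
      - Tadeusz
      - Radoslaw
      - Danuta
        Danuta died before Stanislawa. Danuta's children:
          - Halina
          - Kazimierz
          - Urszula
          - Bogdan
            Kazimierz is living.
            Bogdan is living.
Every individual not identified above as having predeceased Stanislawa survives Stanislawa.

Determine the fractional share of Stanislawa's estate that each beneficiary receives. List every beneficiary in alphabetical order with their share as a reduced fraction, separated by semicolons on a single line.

Bogdan 1/36; Czeslaw 1/36; Grzegorz 1/12; Halina 1/36; Ireneusz 1/36; Jolanta 1/12; Kazimierz 1/36; Nadia 1/3; Radoslaw 1/9; Tadeusz 1/9; Urszula 1/36; Waclaw 1/12; Zofia 1/36

Neither parent survives and there are no descendants, so the estate passes to Stanislawa's siblings and their issue per stirpes.
The estate is divided into 3 equal shares of 1/3 among Nadia, Ludmila, Franciszka.
Nadia is living and takes 1/3.
Ludmila predeceased; the 1/3 allotted to Ludmila's branch passes to Ludmila's issue by representation.
The 1/3 is divided into 4 equal shares of 1/12 among Jolanta, Eliasz, Grzegorz, Waclaw.
Jolanta is living and takes 1/12.
Eliasz predeceased; the 1/12 allotted to Eliasz's branch passes to Eliasz's issue by representation.
The 1/12 is divided into 3 equal shares of 1/36 among Zofia, Czeslaw, Ireneusz.
Zofia is living and takes 1/36.
Czeslaw is living and takes 1/36.
Ireneusz is living and takes 1/36.
Grzegorz is living and takes 1/12.
Waclaw is living and takes 1/12.
Franciszka predeceased; the 1/3 allotted to Franciszka's branch passes to Franciszka's issue by representation.
The 1/3 is divided into 3 equal shares of 1/9 among Tadeusz, Radoslaw, Danuta.
Tadeusz is living and takes 1/9.
Radoslaw is living and takes 1/9.
Danuta predeceased; the 1/9 allotted to Danuta's branch passes to Danuta's issue by representation.
The 1/9 is divided into 4 equal shares of 1/36 among Halina, Kazimierz, Urszula, Bogdan.
Halina is living and takes 1/36.
Kazimierz is living and takes 1/36.
Urszula is living and takes 1/36.
Bogdan is living and takes 1/36.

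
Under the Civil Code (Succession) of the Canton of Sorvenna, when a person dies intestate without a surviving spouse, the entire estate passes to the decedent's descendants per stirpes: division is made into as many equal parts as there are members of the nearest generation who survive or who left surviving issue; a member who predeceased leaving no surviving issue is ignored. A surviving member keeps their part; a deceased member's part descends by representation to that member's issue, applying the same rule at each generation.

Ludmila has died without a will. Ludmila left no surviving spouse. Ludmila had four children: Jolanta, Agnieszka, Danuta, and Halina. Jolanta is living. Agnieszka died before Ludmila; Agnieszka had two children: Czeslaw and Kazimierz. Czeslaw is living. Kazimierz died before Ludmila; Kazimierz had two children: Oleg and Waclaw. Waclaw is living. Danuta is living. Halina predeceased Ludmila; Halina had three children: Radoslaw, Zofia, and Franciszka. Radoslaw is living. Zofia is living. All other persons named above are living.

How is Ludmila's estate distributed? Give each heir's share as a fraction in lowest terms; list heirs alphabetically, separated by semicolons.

Czeslaw 1/8; Danuta 1/4; Franciszka 1/12; Jolanta 1/4; Oleg 1/16; Radoslaw 1/12; Waclaw 1/16; Zofia 1/12

There is no surviving spouse, so the entire estate passes to Ludmila's descendants per stirpes.
The estate is divided into 4 equal shares of 1/4 among Jolanta, Agnieszka, Danuta, Halina.
Jolanta is living and takes 1/4.
Agnieszka predeceased; the 1/4 allotted to Agnieszka's branch passes to Agnieszka's issue by representation.
The 1/4 is divided into 2 equal shares of 1/8 among Czeslaw, Kazimierz.
Czeslaw is living and takes 1/8.
Kazimierz predeceased; the 1/8 allotted to Kazimierz's branch passes to Kazimierz's issue by representation.
The 1/8 is divided into 2 equal shares of 1/16 among Oleg, Waclaw.
Oleg is living and takes 1/16.
Waclaw is living and takes 1/16.
Danuta is living and takes 1/4.
Halina predeceased; the 1/4 allotted to Halina's branch passes to Halina's issue by representation.
The 1/4 is divided into 3 equal shares of 1/12 among Radoslaw, Zofia, Franciszka.
Radoslaw is living and takes 1/12.
Zofia is living and takes 1/12.
Franciszka is living and takes 1/12.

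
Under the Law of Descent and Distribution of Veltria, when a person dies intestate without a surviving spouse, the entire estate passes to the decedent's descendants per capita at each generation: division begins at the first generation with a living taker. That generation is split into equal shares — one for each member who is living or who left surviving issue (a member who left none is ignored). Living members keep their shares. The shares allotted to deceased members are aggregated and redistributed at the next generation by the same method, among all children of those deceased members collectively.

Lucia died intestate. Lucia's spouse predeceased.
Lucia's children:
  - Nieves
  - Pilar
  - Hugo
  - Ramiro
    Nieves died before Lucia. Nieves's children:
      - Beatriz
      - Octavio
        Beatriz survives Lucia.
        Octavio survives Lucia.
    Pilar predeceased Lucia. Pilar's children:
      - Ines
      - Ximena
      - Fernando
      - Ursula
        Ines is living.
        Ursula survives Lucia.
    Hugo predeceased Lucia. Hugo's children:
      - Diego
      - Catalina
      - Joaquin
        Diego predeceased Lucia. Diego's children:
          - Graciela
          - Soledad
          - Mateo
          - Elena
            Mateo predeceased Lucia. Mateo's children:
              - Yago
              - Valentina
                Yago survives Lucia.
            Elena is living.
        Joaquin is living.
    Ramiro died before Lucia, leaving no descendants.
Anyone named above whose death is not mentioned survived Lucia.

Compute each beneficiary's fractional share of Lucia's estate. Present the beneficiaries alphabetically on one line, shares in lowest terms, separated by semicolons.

There is no surviving spouse, so the entire estate passes to Lucia's descendants per capita at each generation.
No one at generation 1 (Nieves, Pilar, Hugo) is living; moving to the next generation.
At generation 2 (Beatriz, Octavio, Ines, Ximena, Fernando, Ursula, Diego, Catalina, Joaquin) there are 9 shares of (1)/9 = 1/9 each.
Living: Beatriz, Octavio, Ines, Ximena, Fernando, Ursula, Catalina, and Joaquin — each takes 1/9.
Deceased: Diego. That 1/9 share is carried to generation 3.
At generation 3 (Graciela, Soledad, Mateo, Elena) there are 4 shares of (1/9)/4 = 1/36 each.
Living: Graciela, Soledad, and Elena — each takes 1/36.
Deceased: Mateo. That 1/36 share is carried to generation 4.
At generation 4 (Yago, Valentina) there are 2 shares of (1/36)/2 = 1/72 each.
Living: Yago and Valentina — each takes 1/72.

Beatriz 1/9; Catalina 1/9; Elena 1/36; Fernando 1/9; Graciela 1/36; Ines 1/9; Joaquin 1/9; Octavio 1/9; Soledad 1/36; Ursula 1/9; Valentina 1/72; Ximena 1/9; Yago 1/72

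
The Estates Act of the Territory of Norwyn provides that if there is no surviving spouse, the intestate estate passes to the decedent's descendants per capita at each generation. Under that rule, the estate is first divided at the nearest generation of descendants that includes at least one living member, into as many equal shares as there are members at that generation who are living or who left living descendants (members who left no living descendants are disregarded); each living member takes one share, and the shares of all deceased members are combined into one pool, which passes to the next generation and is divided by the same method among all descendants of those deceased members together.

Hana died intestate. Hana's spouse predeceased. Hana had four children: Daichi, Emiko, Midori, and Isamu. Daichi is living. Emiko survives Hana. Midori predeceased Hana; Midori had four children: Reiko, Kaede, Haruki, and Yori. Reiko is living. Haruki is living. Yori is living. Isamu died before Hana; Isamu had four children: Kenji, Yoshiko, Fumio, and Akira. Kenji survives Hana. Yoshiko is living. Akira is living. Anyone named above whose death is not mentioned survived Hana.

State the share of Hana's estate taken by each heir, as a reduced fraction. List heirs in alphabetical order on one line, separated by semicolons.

Akira 1/16; Daichi 1/4; Emiko 1/4; Fumio 1/16; Haruki 1/16; Kaede 1/16; Kenji 1/16; Reiko 1/16; Yori 1/16; Yoshiko 1/16

There is no surviving spouse, so the entire estate passes to Hana's descendants per capita at each generation.
At generation 1 (Daichi, Emiko, Midori, Isamu) there are 4 shares of (1)/4 = 1/4 each.
Living: Daichi and Emiko — each takes 1/4.
Deceased: Midori and Isamu. Their combined 1/2 is pooled and carried to generation 2.
At generation 2 (Reiko, Kaede, Haruki, Yori, Kenji, Yoshiko, Fumio, Akira) there are 8 shares of (1/2)/8 = 1/16 each.
Living: Reiko, Kaede, Haruki, Yori, Kenji, Yoshiko, Fumio, and Akira — each takes 1/16.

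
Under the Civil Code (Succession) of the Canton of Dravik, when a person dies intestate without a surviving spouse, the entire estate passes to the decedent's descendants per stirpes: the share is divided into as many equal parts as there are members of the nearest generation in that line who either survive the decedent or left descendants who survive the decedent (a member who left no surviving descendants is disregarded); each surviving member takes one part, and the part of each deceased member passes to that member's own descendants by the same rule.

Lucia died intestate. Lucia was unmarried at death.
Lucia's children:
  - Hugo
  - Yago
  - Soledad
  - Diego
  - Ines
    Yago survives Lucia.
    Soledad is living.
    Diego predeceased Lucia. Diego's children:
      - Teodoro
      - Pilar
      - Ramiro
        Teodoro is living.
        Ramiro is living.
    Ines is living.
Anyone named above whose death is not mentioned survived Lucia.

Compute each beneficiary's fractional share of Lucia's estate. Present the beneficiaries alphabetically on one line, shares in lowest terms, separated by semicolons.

There is no surviving spouse, so the entire estate passes to Lucia's descendants per stirpes.
The estate is divided into 5 equal shares of 1/5 among Hugo, Yago, Soledad, Diego, Ines.
Hugo is living and takes 1/5.
Yago is living and takes 1/5.
Soledad is living and takes 1/5.
Diego predeceased; the 1/5 allotted to Diego's branch passes to Diego's issue by representation.
The 1/5 is divided into 3 equal shares of 1/15 among Teodoro, Pilar, Ramiro.
Teodoro is living and takes 1/15.
Pilar is living and takes 1/15.
Ramiro is living and takes 1/15.
Ines is living and takes 1/5.

Hugo 1/5; Ines 1/5; Pilar 1/15; Ramiro 1/15; Soledad 1/5; Teodoro 1/15; Yago 1/5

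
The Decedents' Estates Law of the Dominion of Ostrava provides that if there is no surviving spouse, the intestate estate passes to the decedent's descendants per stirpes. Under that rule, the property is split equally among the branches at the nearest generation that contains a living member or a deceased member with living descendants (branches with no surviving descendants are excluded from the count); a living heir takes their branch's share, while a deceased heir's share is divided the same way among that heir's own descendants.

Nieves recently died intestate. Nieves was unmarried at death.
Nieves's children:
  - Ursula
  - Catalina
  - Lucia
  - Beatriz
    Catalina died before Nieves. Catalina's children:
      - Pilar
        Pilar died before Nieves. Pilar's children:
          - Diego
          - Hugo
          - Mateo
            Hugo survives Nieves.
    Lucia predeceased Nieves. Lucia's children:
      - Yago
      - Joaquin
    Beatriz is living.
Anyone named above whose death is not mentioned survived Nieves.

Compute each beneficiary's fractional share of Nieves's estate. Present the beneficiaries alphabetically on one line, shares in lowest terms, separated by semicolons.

There is no surviving spouse, so the entire estate passes to Nieves's descendants per stirpes.
The estate is divided into 4 equal shares of 1/4 among Ursula, Catalina, Lucia, Beatriz.
Ursula is living and takes 1/4.
Catalina predeceased; the 1/4 allotted to Catalina's branch passes to Catalina's issue by representation.
Pilar's line is the sole branch at this level, so the full 1/4 passes to Pilar's issue by representation.
The 1/4 is divided into 3 equal shares of 1/12 among Diego, Hugo, Mateo.
Diego is living and takes 1/12.
Hugo is living and takes 1/12.
Mateo is living and takes 1/12.
Lucia predeceased; the 1/4 allotted to Lucia's branch passes to Lucia's issue by representation.
The 1/4 is divided into 2 equal shares of 1/8 among Yago, Joaquin.
Yago is living and takes 1/8.
Joaquin is living and takes 1/8.
Beatriz is living and takes 1/4.

Beatriz 1/4; Diego 1/12; Hugo 1/12; Joaquin 1/8; Mateo 1/12; Ursula 1/4; Yago 1/8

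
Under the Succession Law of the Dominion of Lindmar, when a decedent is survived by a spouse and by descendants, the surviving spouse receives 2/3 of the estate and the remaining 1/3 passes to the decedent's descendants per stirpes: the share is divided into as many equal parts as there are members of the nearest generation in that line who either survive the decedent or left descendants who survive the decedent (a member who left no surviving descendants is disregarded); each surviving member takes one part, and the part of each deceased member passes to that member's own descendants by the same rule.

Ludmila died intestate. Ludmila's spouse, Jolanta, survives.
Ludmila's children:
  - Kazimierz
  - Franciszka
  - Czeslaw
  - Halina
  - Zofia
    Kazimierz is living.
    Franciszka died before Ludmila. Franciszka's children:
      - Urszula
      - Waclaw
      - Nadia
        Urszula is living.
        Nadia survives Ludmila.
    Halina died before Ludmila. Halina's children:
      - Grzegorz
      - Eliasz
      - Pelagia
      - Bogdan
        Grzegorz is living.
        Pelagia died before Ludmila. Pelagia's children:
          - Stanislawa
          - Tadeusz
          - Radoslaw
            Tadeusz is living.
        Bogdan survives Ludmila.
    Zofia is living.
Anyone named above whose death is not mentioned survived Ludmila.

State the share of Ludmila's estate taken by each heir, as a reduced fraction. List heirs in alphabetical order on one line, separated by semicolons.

Bogdan 1/60; Czeslaw 1/15; Eliasz 1/60; Grzegorz 1/60; Jolanta 2/3; Kazimierz 1/15; Nadia 1/45; Radoslaw 1/180; Stanislawa 1/180; Tadeusz 1/180; Urszula 1/45; Waclaw 1/45; Zofia 1/15

Jolanta, as surviving spouse, takes 2/3.
The remaining 1/3 passes to Ludmila's descendants per stirpes.
The 1/3 is divided into 5 equal shares of 1/15 among Kazimierz, Franciszka, Czeslaw, Halina, Zofia.
Kazimierz is living and takes 1/15.
Franciszka predeceased; the 1/15 allotted to Franciszka's branch passes to Franciszka's issue by representation.
The 1/15 is divided into 3 equal shares of 1/45 among Urszula, Waclaw, Nadia.
Urszula is living and takes 1/45.
Waclaw is living and takes 1/45.
Nadia is living and takes 1/45.
Czeslaw is living and takes 1/15.
Halina predeceased; the 1/15 allotted to Halina's branch passes to Halina's issue by representation.
The 1/15 is divided into 4 equal shares of 1/60 among Grzegorz, Eliasz, Pelagia, Bogdan.
Grzegorz is living and takes 1/60.
Eliasz is living and takes 1/60.
Pelagia predeceased; the 1/60 allotted to Pelagia's branch passes to Pelagia's issue by representation.
The 1/60 is divided into 3 equal shares of 1/180 among Stanislawa, Tadeusz, Radoslaw.
Stanislawa is living and takes 1/180.
Tadeusz is living and takes 1/180.
Radoslaw is living and takes 1/180.
Bogdan is living and takes 1/60.
Zofia is living and takes 1/15.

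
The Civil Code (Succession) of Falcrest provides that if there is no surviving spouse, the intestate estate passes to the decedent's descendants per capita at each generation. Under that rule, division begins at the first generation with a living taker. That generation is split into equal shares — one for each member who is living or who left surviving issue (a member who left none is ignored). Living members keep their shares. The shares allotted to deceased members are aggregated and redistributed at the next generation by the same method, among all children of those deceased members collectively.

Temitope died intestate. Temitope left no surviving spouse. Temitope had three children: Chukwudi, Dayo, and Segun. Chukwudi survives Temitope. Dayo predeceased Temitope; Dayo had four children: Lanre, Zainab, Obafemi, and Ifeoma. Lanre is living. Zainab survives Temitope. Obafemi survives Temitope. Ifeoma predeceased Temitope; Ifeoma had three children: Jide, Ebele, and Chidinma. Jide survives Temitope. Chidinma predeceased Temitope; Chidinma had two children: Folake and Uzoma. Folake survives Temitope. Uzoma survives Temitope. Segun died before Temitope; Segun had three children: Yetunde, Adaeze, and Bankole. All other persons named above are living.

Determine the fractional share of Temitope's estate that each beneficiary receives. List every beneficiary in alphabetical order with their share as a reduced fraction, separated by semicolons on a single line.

There is no surviving spouse, so the entire estate passes to Temitope's descendants per capita at each generation.
At generation 1 (Chukwudi, Dayo, Segun) there are 3 shares of (1)/3 = 1/3 each.
Living: Chukwudi — each takes 1/3.
Deceased: Dayo and Segun. Their combined 2/3 is pooled and carried to generation 2.
At generation 2 (Lanre, Zainab, Obafemi, Ifeoma, Yetunde, Adaeze, Bankole) there are 7 shares of (2/3)/7 = 2/21 each.
Living: Lanre, Zainab, Obafemi, Yetunde, Adaeze, and Bankole — each takes 2/21.
Deceased: Ifeoma. That 2/21 share is carried to generation 3.
At generation 3 (Jide, Ebele, Chidinma) there are 3 shares of (2/21)/3 = 2/63 each.
Living: Jide and Ebele — each takes 2/63.
Deceased: Chidinma. That 2/63 share is carried to generation 4.
At generation 4 (Folake, Uzoma) there are 2 shares of (2/63)/2 = 1/63 each.
Living: Folake and Uzoma — each takes 1/63.

Adaeze 2/21; Bankole 2/21; Chukwudi 1/3; Ebele 2/63; Folake 1/63; Jide 2/63; Lanre 2/21; Obafemi 2/21; Uzoma 1/63; Yetunde 2/21; Zainab 2/21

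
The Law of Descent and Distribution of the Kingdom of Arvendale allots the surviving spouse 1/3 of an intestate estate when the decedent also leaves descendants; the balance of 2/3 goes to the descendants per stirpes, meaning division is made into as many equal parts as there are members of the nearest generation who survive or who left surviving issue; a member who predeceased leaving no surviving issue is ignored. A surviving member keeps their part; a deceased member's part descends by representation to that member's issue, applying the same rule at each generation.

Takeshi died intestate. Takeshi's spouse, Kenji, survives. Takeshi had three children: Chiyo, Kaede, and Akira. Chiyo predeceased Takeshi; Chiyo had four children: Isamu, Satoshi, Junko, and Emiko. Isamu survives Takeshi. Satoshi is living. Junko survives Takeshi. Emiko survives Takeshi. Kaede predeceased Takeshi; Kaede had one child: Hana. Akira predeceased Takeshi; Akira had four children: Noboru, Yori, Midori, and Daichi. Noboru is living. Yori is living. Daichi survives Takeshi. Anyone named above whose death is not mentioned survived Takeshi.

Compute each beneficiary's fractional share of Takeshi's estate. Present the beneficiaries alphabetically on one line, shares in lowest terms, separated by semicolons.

Daichi 1/18; Emiko 1/18; Hana 2/9; Isamu 1/18; Junko 1/18; Kenji 1/3; Midori 1/18; Noboru 1/18; Satoshi 1/18; Yori 1/18

Kenji, as surviving spouse, takes 1/3.
The remaining 2/3 passes to Takeshi's descendants per stirpes.
The 2/3 is divided into 3 equal shares of 2/9 among Chiyo, Kaede, Akira.
Chiyo predeceased; the 2/9 allotted to Chiyo's branch passes to Chiyo's issue by representation.
The 2/9 is divided into 4 equal shares of 1/18 among Isamu, Satoshi, Junko, Emiko.
Isamu is living and takes 1/18.
Satoshi is living and takes 1/18.
Junko is living and takes 1/18.
Emiko is living and takes 1/18.
Kaede predeceased; the 2/9 allotted to Kaede's branch passes to Kaede's issue by representation.
Hana is the sole taker at this level and receives the full 2/9.
Akira predeceased; the 2/9 allotted to Akira's branch passes to Akira's issue by representation.
The 2/9 is divided into 4 equal shares of 1/18 among Noboru, Yori, Midori, Daichi.
Noboru is living and takes 1/18.
Yori is living and takes 1/18.
Midori is living and takes 1/18.
Daichi is living and takes 1/18.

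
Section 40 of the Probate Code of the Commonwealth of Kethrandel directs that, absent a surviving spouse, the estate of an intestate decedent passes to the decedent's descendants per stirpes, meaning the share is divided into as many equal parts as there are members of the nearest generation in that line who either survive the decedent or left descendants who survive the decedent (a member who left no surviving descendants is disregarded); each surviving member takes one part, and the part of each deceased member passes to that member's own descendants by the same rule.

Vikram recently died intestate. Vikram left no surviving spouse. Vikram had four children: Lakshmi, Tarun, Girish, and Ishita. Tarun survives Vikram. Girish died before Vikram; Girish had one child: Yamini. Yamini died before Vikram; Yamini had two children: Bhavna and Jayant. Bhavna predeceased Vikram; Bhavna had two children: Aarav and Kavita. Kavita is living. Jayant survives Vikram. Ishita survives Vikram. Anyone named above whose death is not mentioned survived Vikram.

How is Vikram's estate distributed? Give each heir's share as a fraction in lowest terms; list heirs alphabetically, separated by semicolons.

Aarav 1/16; Ishita 1/4; Jayant 1/8; Kavita 1/16; Lakshmi 1/4; Tarun 1/4

There is no surviving spouse, so the entire estate passes to Vikram's descendants per stirpes.
The estate is divided into 4 equal shares of 1/4 among Lakshmi, Tarun, Girish, Ishita.
Lakshmi is living and takes 1/4.
Tarun is living and takes 1/4.
Girish predeceased; the 1/4 allotted to Girish's branch passes to Girish's issue by representation.
Yamini's line is the sole branch at this level, so the full 1/4 passes to Yamini's issue by representation.
The 1/4 is divided into 2 equal shares of 1/8 among Bhavna, Jayant.
Bhavna predeceased; the 1/8 allotted to Bhavna's branch passes to Bhavna's issue by representation.
The 1/8 is divided into 2 equal shares of 1/16 among Aarav, Kavita.
Aarav is living and takes 1/16.
Kavita is living and takes 1/16.
Jayant is living and takes 1/8.
Ishita is living and takes 1/4.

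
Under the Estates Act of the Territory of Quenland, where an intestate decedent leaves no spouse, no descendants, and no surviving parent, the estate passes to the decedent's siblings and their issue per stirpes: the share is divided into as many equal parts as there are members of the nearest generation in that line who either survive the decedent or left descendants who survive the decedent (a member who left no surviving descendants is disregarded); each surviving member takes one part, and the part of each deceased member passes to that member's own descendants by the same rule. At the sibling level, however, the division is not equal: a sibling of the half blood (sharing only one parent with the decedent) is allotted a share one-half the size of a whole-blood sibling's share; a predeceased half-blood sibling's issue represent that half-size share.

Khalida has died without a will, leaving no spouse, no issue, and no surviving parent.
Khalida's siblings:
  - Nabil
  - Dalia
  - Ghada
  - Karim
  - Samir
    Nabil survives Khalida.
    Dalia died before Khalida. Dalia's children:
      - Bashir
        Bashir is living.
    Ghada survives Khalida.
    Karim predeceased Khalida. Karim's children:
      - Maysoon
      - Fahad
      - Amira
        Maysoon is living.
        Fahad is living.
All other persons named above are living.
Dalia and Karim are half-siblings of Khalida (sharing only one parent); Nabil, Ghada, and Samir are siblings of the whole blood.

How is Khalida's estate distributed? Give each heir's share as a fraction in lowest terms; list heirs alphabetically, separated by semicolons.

Amira 1/24; Bashir 1/8; Fahad 1/24; Ghada 1/4; Maysoon 1/24; Nabil 1/4; Samir 1/4

No spouse, descendants, or parent survives, so the estate passes to Khalida's siblings per stirpes.
Half-blood siblings count for one-half the weight of whole-blood siblings at the initial division.
Dividing 1 in proportion to weights (total weight 4): Nabil (weight 1) → 1/4; Dalia (weight 1/2) → 1/8; Ghada (weight 1) → 1/4; Karim (weight 1/2) → 1/8; Samir (weight 1) → 1/4.
Nabil is living and takes 1/4.
Dalia predeceased; the 1/8 allotted to Dalia's branch passes to Dalia's issue by representation.
Bashir is the sole taker at this level and receives the full 1/8.
Ghada is living and takes 1/4.
Karim predeceased; the 1/8 allotted to Karim's branch passes to Karim's issue by representation.
The 1/8 is divided into 3 equal shares of 1/24 among Maysoon, Fahad, Amira.
Maysoon is living and takes 1/24.
Fahad is living and takes 1/24.
Amira is living and takes 1/24.
Samir is living and takes 1/4.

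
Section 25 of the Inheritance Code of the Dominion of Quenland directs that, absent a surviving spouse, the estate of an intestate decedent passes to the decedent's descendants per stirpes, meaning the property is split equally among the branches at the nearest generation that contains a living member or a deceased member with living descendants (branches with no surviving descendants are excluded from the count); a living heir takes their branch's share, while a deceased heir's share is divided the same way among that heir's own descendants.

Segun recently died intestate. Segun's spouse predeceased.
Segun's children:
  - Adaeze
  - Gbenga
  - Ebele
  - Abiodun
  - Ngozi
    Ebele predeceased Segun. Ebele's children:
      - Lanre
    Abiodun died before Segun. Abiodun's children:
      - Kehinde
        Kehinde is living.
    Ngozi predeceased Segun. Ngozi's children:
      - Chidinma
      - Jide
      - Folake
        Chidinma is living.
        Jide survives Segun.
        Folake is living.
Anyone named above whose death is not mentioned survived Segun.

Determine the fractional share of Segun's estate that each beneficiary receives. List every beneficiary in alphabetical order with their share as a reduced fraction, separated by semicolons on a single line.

There is no surviving spouse, so the entire estate passes to Segun's descendants per stirpes.
The estate is divided into 5 equal shares of 1/5 among Adaeze, Gbenga, Ebele, Abiodun, Ngozi.
Adaeze is living and takes 1/5.
Gbenga is living and takes 1/5.
Ebele predeceased; the 1/5 allotted to Ebele's branch passes to Ebele's issue by representation.
Lanre is the sole taker at this level and receives the full 1/5.
Abiodun predeceased; the 1/5 allotted to Abiodun's branch passes to Abiodun's issue by representation.
Kehinde is the sole taker at this level and receives the full 1/5.
Ngozi predeceased; the 1/5 allotted to Ngozi's branch passes to Ngozi's issue by representation.
The 1/5 is divided into 3 equal shares of 1/15 among Chidinma, Jide, Folake.
Chidinma is living and takes 1/15.
Jide is living and takes 1/15.
Folake is living and takes 1/15.

Adaeze 1/5; Chidinma 1/15; Folake 1/15; Gbenga 1/5; Jide 1/15; Kehinde 1/5; Lanre 1/5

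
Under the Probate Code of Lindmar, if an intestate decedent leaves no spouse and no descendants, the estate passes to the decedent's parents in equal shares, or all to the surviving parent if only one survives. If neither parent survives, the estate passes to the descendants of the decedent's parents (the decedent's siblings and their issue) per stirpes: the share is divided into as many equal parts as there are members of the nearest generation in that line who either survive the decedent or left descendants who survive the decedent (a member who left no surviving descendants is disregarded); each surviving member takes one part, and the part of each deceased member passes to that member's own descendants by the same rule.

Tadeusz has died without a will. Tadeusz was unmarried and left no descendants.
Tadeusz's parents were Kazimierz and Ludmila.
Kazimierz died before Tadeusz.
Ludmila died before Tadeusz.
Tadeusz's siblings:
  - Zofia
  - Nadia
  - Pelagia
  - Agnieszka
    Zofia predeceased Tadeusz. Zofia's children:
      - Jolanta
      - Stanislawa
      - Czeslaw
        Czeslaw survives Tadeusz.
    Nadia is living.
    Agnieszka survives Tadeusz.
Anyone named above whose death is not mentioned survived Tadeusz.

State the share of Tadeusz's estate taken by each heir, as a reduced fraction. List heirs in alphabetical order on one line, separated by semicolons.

Agnieszka 1/4; Czeslaw 1/12; Jolanta 1/12; Nadia 1/4; Pelagia 1/4; Stanislawa 1/12

Neither parent survives and there are no descendants, so the estate passes to Tadeusz's siblings and their issue per stirpes.
The estate is divided into 4 equal shares of 1/4 among Zofia, Nadia, Pelagia, Agnieszka.
Zofia predeceased; the 1/4 allotted to Zofia's branch passes to Zofia's issue by representation.
The 1/4 is divided into 3 equal shares of 1/12 among Jolanta, Stanislawa, Czeslaw.
Jolanta is living and takes 1/12.
Stanislawa is living and takes 1/12.
Czeslaw is living and takes 1/12.
Nadia is living and takes 1/4.
Pelagia is living and takes 1/4.
Agnieszka is living and takes 1/4.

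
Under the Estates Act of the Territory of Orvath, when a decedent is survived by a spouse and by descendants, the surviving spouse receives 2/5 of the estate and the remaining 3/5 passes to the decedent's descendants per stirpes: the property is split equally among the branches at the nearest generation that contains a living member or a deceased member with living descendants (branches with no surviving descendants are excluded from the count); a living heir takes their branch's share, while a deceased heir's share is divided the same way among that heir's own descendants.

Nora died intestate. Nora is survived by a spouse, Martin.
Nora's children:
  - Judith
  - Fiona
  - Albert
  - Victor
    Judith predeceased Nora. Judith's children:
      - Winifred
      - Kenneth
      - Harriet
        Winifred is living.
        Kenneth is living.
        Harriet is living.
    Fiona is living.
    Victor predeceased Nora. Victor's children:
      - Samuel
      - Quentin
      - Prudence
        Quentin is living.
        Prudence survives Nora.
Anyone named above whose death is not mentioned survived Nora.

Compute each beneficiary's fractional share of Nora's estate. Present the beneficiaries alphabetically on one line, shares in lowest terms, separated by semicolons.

Albert 3/20; Fiona 3/20; Harriet 1/20; Kenneth 1/20; Martin 2/5; Prudence 1/20; Quentin 1/20; Samuel 1/20; Winifred 1/20

Martin, as surviving spouse, takes 2/5.
The remaining 3/5 passes to Nora's descendants per stirpes.
The 3/5 is divided into 4 equal shares of 3/20 among Judith, Fiona, Albert, Victor.
Judith predeceased; the 3/20 allotted to Judith's branch passes to Judith's issue by representation.
The 3/20 is divided into 3 equal shares of 1/20 among Winifred, Kenneth, Harriet.
Winifred is living and takes 1/20.
Kenneth is living and takes 1/20.
Harriet is living and takes 1/20.
Fiona is living and takes 3/20.
Albert is living and takes 3/20.
Victor predeceased; the 3/20 allotted to Victor's branch passes to Victor's issue by representation.
The 3/20 is divided into 3 equal shares of 1/20 among Samuel, Quentin, Prudence.
Samuel is living and takes 1/20.
Quentin is living and takes 1/20.
Prudence is living and takes 1/20.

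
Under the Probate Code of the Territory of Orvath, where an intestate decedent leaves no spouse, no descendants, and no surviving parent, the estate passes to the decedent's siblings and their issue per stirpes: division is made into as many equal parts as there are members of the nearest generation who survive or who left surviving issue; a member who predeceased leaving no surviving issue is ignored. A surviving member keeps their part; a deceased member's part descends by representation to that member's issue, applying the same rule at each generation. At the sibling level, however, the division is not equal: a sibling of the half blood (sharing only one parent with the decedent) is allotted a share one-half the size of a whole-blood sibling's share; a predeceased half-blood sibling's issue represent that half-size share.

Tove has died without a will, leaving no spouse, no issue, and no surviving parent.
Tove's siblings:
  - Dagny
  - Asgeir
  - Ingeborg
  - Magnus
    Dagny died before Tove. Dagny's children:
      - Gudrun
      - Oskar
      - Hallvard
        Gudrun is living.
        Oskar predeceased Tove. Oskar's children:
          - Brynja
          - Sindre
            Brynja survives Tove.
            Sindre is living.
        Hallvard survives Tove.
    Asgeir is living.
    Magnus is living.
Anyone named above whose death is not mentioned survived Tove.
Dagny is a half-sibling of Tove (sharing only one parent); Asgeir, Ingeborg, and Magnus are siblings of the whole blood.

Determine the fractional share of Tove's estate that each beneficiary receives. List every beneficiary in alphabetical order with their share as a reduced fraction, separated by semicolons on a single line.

No spouse, descendants, or parent survives, so the estate passes to Tove's siblings per stirpes.
Half-blood siblings count for one-half the weight of whole-blood siblings at the initial division.
Dividing 1 in proportion to weights (total weight 7/2): Dagny (weight 1/2) → 1/7; Asgeir (weight 1) → 2/7; Ingeborg (weight 1) → 2/7; Magnus (weight 1) → 2/7.
Dagny predeceased; the 1/7 allotted to Dagny's branch passes to Dagny's issue by representation.
The 1/7 is divided into 3 equal shares of 1/21 among Gudrun, Oskar, Hallvard.
Gudrun is living and takes 1/21.
Oskar predeceased; the 1/21 allotted to Oskar's branch passes to Oskar's issue by representation.
The 1/21 is divided into 2 equal shares of 1/42 among Brynja, Sindre.
Brynja is living and takes 1/42.
Sindre is living and takes 1/42.
Hallvard is living and takes 1/21.
Asgeir is living and takes 2/7.
Ingeborg is living and takes 2/7.
Magnus is living and takes 2/7.

Asgeir 2/7; Brynja 1/42; Gudrun 1/21; Hallvard 1/21; Ingeborg 2/7; Magnus 2/7; Sindre 1/42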